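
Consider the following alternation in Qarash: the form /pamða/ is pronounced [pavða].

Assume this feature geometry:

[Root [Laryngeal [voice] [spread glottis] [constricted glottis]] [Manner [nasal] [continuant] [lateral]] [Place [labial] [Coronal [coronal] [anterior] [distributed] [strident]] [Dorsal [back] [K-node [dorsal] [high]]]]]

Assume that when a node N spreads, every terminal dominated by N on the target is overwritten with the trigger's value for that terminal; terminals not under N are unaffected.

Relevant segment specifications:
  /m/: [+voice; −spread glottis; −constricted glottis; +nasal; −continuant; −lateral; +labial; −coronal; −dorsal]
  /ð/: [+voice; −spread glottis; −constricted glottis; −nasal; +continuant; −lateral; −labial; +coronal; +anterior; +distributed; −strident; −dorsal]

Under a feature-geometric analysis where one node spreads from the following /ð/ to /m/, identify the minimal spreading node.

/m/ and [v] differ in [nasal], [continuant]; every other specified feature is identical.
Tracing each changed feature up the tree, the paths first meet at Manner; any lower node misses at least one of them.
If Manner spreads, every terminal under it takes /ð/'s value, producing [v] as observed.
Since [coronal], [labial] are preserved even though /ð/ disagrees there, no node above Manner spread.

Manner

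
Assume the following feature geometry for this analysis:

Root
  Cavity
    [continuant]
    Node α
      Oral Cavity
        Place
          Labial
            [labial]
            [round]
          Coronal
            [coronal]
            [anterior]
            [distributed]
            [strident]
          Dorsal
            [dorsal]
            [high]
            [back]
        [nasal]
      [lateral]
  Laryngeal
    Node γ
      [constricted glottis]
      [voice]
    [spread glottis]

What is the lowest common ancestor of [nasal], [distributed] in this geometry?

Oral Cavity

[nasal] lies under Oral Cavity (below Cavity).
[distributed]: Root > Cavity > Node α > Oral Cavity > Place > Coronal > [distributed].
These paths first converge at Oral Cavity; no daughter of Oral Cavity dominates all 2 features, so Oral Cavity is the minimal constituent.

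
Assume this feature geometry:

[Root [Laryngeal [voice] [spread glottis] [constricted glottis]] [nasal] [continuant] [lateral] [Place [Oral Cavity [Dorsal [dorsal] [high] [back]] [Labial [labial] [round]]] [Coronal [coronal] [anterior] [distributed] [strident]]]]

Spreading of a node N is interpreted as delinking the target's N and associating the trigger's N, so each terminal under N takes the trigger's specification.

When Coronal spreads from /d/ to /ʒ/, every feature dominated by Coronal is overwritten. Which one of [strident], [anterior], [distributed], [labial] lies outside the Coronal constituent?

Coronal dominates exactly [coronal], [anterior], [distributed], [strident].
[anterior], [strident], [distributed] all lie under Coronal, so they are overwritten when Coronal spreads.
[labial] attaches under Labial, not under Coronal, so /ʒ/ retains its own value for [labial].

[labial]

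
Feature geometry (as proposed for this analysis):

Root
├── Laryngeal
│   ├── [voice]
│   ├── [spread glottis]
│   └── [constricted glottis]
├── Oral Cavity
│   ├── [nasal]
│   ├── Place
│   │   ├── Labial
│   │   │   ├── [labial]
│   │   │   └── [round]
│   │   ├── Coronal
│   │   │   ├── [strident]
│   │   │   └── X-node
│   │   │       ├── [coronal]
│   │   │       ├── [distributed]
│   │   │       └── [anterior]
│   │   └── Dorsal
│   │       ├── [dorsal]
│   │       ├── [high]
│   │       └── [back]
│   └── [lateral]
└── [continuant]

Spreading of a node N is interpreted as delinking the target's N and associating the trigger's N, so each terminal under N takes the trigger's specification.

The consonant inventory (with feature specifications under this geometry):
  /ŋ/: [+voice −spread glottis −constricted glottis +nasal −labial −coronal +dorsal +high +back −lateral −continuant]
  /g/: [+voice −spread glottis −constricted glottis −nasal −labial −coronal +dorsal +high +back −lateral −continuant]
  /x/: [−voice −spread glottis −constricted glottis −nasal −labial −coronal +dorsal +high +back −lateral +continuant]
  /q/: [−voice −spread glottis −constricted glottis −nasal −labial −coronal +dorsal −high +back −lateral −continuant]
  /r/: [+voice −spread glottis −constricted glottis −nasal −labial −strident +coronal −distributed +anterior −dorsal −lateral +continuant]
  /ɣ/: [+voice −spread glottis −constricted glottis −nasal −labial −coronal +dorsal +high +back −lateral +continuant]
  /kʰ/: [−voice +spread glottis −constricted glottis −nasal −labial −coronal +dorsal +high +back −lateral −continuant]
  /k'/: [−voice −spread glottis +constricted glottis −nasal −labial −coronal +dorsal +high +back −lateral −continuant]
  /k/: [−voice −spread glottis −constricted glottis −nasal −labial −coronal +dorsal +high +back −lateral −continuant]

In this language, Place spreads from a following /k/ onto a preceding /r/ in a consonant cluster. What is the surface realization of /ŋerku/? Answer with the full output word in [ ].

Place immediately or transitively dominates [labial], [round], [strident], [coronal], [distributed], [anterior], [dorsal], [high], [back].
After delinking /r/'s Place and linking /k/'s, the affected terminals become [−labial], [−coronal], [+dorsal], [+high], [+back]; [voice], [spread glottis], [constricted glottis], … (outside Place) are retained from /r/.
This feature bundle is that of [ɣ], so /ŋerku/ surfaces as [ŋeɣku].

[ŋeɣku]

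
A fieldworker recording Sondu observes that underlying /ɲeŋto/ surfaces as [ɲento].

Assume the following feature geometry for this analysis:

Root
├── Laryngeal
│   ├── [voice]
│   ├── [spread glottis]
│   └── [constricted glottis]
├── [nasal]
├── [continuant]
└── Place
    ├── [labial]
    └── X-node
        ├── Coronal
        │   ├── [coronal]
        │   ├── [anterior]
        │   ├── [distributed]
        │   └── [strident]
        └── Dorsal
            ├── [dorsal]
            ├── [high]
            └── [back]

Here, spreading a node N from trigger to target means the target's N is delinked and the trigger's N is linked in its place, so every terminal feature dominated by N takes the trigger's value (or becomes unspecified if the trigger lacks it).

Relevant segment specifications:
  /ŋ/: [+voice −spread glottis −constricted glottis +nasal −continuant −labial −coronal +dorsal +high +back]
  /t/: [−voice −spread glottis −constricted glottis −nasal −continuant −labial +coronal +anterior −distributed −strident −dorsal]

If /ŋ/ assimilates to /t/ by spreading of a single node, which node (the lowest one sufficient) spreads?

X-node

/ŋ/ and [n] differ in [coronal], [anterior], [distributed], [strident], [dorsal], [high], [back]; every other specified feature is identical.
Tracing each changed feature up the tree, the paths first meet at X-node; any lower node misses at least one of them.
Delinking /ŋ/'s X-node and associating /t/'s X-node gives precisely the feature bundle of [n].
[nasal], [voice] stay as in /ŋ/ although /t/ differs there, so no node dominating them spread; among the remaining candidates X-node is the lowest that derives the output.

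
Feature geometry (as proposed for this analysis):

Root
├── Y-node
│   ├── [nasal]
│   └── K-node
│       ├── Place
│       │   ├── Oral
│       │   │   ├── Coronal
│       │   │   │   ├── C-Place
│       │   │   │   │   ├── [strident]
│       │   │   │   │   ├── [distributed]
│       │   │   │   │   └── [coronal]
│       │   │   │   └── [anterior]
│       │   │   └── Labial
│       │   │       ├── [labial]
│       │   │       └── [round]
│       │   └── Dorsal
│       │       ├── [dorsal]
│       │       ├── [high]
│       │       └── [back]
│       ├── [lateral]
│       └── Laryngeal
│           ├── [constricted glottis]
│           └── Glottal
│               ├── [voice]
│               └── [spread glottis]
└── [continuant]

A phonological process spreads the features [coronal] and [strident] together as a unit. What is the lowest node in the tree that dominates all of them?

C-Place

[coronal]: Root → Y-node → K-node → Place → Oral → Coronal → C-Place → [coronal].
[strident]: Root → Y-node → K-node → Place → Oral → Coronal → C-Place → [strident].
The lowest node appearing on every path is C-Place; each proper daughter of C-Place fails to dominate at least one of the listed features.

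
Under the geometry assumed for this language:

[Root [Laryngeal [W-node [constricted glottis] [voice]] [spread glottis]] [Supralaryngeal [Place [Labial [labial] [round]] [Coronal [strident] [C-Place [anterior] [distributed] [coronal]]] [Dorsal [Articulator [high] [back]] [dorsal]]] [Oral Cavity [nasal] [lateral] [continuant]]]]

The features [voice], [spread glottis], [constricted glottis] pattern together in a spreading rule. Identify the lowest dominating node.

Laryngeal

[voice]: Root → Laryngeal → W-node → [voice].
[spread glottis]: Root → Laryngeal → [spread glottis].
[constricted glottis]: Root → Laryngeal → W-node → [constricted glottis].
The listed terminals split across distinct daughters of Laryngeal, so Laryngeal itself is the smallest node containing them all.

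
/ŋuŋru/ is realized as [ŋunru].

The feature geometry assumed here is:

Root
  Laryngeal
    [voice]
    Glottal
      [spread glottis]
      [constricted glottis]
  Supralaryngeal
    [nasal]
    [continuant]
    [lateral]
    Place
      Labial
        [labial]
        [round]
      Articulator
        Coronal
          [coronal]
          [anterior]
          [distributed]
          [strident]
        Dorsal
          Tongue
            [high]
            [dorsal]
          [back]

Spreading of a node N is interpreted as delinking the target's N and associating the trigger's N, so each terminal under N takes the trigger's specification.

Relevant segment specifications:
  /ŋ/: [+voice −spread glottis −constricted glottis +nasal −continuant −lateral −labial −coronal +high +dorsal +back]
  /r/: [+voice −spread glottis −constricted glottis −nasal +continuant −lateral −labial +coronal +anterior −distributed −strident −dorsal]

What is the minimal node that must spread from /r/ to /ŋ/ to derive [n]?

The alternation /ŋ/ → [n] changes [coronal], [anterior], [distributed], [strident], [dorsal], [high], [back] and nothing else.
In this geometry the lowest node dominating all of them is Articulator: every daughter of Articulator dominates only a proper subset, so no lower node suffices.
Spreading Articulator from /r/ overwrites each of those terminals with /r/'s values, yielding exactly [n].
[nasal], [continuant] stay as in /ŋ/ although /r/ differs there, so no node dominating them spread; among the remaining candidates Articulator is the lowest that derives the output.

Articulator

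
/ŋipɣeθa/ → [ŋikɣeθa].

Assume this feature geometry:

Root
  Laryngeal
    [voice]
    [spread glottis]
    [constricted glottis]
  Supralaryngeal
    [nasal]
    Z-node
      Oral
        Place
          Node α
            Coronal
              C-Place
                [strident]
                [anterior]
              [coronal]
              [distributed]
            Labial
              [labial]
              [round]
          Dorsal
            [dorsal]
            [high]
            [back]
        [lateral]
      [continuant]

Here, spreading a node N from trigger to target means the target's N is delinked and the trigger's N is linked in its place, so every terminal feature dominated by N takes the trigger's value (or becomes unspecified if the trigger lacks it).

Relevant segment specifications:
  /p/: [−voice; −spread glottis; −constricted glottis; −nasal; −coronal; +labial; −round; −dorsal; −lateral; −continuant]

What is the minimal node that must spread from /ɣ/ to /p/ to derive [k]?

Place

/p/ and [k] differ in [labial], [round], [dorsal], [high], [back]; every other specified feature is identical.
The smallest constituent containing every changed terminal is Place — each of its daughters lacks at least one of the affected features.
Delinking /p/'s Place and associating /ɣ/'s Place gives precisely the feature bundle of [k].
Features on which the two segments disagree outside Place, such as [voice], [continuant], are unchanged — nothing dominating them spread, and Place is the minimal sufficient constituent.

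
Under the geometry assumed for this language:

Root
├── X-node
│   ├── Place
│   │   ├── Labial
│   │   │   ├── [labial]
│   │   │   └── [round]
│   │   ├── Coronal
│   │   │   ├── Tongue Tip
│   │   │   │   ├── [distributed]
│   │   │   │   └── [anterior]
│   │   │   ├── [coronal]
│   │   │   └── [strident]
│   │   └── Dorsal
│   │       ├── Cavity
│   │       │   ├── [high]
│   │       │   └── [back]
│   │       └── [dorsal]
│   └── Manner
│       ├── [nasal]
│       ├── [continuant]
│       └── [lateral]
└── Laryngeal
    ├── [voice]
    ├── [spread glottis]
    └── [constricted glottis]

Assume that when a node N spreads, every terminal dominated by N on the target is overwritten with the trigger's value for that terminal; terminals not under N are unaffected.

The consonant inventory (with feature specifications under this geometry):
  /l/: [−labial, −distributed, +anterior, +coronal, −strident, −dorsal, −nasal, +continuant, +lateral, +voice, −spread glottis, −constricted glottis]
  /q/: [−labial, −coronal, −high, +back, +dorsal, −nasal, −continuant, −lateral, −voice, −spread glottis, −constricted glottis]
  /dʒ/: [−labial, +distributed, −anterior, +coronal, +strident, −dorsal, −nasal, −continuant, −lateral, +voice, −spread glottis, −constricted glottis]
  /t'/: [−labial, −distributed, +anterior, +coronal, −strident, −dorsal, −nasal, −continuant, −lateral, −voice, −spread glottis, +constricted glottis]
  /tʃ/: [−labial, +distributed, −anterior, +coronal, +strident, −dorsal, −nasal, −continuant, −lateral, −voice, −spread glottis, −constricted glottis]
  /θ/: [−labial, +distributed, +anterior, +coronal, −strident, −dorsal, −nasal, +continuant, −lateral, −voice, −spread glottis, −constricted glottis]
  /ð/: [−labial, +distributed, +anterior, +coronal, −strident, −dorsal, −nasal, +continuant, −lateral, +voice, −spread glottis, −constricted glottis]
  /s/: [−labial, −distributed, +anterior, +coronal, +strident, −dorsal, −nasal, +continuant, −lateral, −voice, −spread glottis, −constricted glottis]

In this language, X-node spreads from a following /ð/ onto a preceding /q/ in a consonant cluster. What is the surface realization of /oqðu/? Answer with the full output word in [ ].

[oθðu]

The X-node node dominates the terminals [labial], [round], [distributed], [anterior], [coronal], [strident], [high], [back], [dorsal], [nasal], [continuant], [lateral].
The target acquires /ð/'s values for everything under X-node — [−labial], [+distributed], [+anterior], [+coronal], [−strident], [−dorsal], [−nasal], [+continuant], [−lateral] — while keeping its own [voice], [spread glottis], [constricted glottis].
This feature bundle is that of [θ], so /oqðu/ surfaces as [oθðu].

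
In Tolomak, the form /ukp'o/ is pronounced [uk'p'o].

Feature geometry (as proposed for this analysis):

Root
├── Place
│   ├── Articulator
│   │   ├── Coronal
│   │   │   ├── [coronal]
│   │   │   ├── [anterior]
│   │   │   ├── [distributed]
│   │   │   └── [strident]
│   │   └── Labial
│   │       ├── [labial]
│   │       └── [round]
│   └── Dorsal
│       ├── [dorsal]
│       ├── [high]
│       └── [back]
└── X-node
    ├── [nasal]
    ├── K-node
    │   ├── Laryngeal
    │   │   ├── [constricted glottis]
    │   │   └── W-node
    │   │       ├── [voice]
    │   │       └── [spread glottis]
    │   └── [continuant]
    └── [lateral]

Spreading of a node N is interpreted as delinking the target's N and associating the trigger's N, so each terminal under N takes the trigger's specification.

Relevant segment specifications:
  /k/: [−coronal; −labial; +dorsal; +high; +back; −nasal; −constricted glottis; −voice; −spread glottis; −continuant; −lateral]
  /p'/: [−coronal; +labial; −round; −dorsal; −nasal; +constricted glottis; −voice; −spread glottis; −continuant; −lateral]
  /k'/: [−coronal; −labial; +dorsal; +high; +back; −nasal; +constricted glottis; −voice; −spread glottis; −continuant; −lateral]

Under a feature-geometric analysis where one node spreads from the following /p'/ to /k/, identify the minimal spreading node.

[constricted glottis]

/k/ and [k'] differ in [constricted glottis]; every other specified feature is identical.
Only a single terminal changes, and /p'/ supplies the new value, so [constricted glottis] itself is the minimal spreading constituent.
[labial], [dorsal] stay as in /k/ although /p'/ differs there, so no node dominating them spread; among the remaining candidates [constricted glottis] is the lowest that derives the output.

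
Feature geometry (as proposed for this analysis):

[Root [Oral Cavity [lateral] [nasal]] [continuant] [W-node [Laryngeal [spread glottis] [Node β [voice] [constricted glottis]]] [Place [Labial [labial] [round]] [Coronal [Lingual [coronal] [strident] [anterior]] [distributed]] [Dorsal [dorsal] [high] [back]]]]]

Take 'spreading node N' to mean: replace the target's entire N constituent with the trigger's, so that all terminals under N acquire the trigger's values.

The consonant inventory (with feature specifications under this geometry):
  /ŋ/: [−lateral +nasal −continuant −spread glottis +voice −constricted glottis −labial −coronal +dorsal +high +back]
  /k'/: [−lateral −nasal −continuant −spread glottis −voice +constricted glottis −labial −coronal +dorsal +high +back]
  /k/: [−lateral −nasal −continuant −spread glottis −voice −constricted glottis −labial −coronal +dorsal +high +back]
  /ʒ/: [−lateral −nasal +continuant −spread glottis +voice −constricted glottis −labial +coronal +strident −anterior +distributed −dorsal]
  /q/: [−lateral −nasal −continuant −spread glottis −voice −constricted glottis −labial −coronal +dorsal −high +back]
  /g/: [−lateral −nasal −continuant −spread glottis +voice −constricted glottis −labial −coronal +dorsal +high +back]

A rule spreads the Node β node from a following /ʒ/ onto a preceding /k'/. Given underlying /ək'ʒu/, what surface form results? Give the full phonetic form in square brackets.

[əgʒu]

Node β immediately or transitively dominates [voice], [constricted glottis].
After delinking /k'/'s Node β and linking /ʒ/'s, the affected terminals become [+voice], [−constricted glottis]; [lateral], [nasal], [continuant], … (outside Node β) are retained from /k'/.
This feature bundle is that of [g], so /ək'ʒu/ surfaces as [əgʒu].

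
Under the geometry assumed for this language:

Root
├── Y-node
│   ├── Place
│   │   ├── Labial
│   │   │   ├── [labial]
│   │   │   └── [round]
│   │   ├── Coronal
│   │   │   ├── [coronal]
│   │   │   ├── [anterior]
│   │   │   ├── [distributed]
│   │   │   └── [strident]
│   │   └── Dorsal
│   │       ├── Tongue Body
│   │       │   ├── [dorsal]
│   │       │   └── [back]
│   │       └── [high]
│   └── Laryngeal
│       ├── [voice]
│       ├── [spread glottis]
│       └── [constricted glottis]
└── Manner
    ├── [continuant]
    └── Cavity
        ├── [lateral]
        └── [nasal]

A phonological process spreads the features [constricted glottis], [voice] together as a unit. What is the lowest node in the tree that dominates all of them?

Laryngeal

[constricted glottis]: Root → Y-node → Laryngeal → [constricted glottis].
[voice]: Root → Y-node → Laryngeal → [voice].
The listed terminals split across distinct daughters of Laryngeal, so Laryngeal itself is the smallest node containing them all.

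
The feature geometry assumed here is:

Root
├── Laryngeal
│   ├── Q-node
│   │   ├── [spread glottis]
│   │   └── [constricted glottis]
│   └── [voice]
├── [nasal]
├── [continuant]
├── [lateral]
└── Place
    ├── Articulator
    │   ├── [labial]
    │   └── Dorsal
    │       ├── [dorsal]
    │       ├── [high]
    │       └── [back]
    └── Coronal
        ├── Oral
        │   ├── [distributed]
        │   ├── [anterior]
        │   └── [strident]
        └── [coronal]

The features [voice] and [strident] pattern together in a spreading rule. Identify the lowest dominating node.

Root

[voice] lies under Laryngeal (below Laryngeal).
[strident] lies under Oral (below Place).
These paths first converge at Root; no daughter of Root dominates all 2 features, so Root is the minimal constituent.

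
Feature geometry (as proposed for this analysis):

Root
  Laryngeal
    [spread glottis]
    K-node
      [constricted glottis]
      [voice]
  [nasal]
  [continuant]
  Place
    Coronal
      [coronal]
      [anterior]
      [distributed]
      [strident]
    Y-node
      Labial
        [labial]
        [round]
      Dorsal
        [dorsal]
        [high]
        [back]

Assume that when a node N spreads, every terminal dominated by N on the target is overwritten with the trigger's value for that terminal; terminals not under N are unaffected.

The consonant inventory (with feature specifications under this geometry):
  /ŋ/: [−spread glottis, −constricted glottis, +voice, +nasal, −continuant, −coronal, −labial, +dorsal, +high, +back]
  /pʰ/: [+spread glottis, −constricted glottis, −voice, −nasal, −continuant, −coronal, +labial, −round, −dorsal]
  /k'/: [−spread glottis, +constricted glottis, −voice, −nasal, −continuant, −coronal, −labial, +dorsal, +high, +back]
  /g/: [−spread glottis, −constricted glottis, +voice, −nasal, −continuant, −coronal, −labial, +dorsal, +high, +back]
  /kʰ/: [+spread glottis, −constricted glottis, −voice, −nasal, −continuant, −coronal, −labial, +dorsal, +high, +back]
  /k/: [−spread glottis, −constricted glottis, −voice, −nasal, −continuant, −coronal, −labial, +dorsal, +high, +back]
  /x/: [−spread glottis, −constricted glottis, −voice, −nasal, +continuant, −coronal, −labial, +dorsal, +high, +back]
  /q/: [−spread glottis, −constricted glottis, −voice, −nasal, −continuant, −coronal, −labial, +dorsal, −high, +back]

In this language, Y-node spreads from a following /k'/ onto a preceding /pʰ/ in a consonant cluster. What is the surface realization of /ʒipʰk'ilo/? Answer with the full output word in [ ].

[ʒikʰk'ilo]

Y-node immediately or transitively dominates [labial], [round], [dorsal], [high], [back].
The target acquires /k'/'s values for everything under Y-node — [−labial], [+dorsal], [+high], [+back] — while keeping its own [spread glottis], [constricted glottis], [voice], ….
Among the inventory, only /kʰ/ has exactly this specification, giving the surface form [ʒikʰk'ilo].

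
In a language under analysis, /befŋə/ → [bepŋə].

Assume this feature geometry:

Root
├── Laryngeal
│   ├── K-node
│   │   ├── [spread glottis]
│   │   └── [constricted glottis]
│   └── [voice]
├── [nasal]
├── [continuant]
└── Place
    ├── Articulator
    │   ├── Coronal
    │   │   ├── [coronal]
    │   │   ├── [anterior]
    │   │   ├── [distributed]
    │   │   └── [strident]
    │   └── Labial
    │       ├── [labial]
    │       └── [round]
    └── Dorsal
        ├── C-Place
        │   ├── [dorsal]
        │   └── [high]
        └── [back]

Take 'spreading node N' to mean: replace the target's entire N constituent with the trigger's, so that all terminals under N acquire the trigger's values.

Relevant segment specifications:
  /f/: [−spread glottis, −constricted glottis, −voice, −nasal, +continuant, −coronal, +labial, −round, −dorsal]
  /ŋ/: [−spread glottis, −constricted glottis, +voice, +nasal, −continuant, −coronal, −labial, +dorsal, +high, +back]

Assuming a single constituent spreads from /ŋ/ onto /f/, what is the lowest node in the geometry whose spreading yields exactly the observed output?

Comparing /f/ with its surface form [p], the only feature that changes is [continuant].
With a single altered terminal, the smallest constituent that could spread is that terminal — [continuant].
Since [voice], [nasal] are preserved even though /ŋ/ disagrees there, no node above [continuant] spread.

[continuant]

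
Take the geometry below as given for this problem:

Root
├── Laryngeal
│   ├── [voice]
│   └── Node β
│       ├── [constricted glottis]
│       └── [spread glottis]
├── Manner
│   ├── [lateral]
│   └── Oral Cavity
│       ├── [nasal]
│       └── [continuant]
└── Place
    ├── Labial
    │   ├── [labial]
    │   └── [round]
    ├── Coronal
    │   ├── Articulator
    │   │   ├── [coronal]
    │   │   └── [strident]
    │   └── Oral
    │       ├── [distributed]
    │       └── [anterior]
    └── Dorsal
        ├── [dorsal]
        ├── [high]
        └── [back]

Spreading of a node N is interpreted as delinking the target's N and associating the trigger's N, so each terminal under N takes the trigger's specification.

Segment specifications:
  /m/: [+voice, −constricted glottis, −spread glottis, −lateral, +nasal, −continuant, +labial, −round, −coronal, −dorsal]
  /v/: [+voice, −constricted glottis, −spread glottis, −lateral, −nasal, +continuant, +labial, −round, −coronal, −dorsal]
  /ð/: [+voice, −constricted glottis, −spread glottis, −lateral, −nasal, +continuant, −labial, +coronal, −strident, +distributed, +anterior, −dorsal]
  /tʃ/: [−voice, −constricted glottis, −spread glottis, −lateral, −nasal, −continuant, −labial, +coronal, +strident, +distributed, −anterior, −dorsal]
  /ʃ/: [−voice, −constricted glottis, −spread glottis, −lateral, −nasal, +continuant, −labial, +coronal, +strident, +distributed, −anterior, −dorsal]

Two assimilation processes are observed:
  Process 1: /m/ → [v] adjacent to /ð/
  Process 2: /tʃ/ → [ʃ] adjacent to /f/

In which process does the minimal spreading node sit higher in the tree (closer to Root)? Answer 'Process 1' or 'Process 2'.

In Process 1, [nasal], [continuant] change, so the minimal spreading node is Oral Cavity at depth 2.
Process 2 alters [continuant]; the lowest dominating node is [continuant] (depth 3 from Root).
Oral Cavity (depth 2) sits above [continuant] (depth 3), making Process 1 the one with the higher spreading node.

Process 1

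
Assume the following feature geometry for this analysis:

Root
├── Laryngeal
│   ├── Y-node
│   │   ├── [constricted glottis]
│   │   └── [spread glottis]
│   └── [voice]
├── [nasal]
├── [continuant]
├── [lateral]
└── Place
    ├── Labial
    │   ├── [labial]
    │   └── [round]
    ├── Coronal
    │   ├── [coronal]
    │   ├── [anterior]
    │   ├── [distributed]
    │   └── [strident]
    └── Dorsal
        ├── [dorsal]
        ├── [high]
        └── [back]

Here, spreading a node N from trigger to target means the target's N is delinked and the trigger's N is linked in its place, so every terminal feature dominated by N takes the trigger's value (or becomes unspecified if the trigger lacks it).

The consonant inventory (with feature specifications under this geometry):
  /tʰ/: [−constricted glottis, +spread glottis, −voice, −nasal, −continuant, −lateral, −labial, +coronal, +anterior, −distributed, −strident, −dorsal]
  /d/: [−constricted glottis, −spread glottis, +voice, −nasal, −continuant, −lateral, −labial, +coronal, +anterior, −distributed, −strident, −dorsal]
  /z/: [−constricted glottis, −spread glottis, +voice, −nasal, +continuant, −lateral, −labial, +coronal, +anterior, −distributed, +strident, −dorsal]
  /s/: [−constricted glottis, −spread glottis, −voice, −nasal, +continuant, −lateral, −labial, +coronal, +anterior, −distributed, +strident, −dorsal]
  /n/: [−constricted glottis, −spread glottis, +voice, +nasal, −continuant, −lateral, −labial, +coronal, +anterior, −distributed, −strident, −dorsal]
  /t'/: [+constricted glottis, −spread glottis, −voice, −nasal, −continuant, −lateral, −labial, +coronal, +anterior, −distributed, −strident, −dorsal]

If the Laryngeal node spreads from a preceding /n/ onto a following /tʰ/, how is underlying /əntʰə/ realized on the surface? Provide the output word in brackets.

The Laryngeal node dominates the terminals [constricted glottis], [spread glottis], [voice].
Spreading Laryngeal from /n/ onto /tʰ/ replaces those values with /n/'s: [−constricted glottis], [−spread glottis], [+voice]. Features outside Laryngeal ([nasal], [continuant], [lateral], …) stay as in /tʰ/.
The resulting bundle matches /d/ in the inventory; substituting it for /tʰ/ gives [əndə].

[əndə]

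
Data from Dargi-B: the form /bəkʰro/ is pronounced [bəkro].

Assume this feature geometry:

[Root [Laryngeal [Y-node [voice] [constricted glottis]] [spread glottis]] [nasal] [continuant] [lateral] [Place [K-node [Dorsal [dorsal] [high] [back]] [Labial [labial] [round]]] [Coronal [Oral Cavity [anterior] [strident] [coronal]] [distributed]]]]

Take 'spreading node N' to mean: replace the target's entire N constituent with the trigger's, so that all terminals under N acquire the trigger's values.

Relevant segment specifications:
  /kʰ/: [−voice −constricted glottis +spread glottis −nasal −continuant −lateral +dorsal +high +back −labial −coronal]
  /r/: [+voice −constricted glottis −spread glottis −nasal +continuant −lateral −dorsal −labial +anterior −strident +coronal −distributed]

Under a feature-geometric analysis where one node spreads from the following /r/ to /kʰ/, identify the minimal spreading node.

Feature comparison: [spread glottis] differs between /kʰ/ and [k]; the remaining terminals match.
Only a single terminal changes, and /r/ supplies the new value, so [spread glottis] itself is the minimal spreading constituent.
Since [voice] is preserved even though /r/ disagrees there, no node above [spread glottis] spread.

[spread glottis]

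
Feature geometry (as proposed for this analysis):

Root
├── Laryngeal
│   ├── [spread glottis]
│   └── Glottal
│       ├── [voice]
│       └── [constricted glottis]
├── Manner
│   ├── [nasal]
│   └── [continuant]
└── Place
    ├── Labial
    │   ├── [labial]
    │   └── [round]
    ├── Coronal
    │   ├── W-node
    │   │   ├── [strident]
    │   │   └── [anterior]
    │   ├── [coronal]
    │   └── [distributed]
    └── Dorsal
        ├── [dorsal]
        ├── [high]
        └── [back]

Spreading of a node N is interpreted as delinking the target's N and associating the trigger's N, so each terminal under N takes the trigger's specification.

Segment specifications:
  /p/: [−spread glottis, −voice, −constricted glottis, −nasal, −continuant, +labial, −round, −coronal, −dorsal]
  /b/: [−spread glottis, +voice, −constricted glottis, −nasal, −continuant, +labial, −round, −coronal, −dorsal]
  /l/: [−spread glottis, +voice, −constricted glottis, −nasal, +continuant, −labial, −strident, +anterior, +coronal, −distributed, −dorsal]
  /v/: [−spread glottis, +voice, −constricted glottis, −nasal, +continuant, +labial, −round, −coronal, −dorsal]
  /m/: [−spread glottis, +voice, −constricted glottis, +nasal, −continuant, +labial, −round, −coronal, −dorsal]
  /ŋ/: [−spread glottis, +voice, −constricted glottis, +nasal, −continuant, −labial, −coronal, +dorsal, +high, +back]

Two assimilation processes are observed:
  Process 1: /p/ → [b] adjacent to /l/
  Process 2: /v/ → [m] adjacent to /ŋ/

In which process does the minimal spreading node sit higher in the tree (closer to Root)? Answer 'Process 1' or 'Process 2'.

Process 2

In Process 1, [voice] changes, so the minimal spreading node is [voice] at depth 3.
Process 2 alters [nasal], [continuant]; the lowest common ancestor is Manner (depth 1 from Root).
Manner (depth 1) sits above [voice] (depth 3), making Process 2 the one with the higher spreading node.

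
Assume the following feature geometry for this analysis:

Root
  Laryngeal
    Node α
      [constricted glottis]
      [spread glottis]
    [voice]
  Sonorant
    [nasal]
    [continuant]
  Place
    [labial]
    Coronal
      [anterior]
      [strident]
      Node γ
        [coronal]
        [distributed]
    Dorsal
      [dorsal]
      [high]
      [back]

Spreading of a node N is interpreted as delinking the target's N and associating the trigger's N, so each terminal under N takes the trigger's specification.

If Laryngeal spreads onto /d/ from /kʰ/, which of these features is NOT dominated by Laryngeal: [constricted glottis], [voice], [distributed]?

Under this geometry, Laryngeal contains [constricted glottis], [spread glottis], [voice].
Spreading Laryngeal replaces [voice], [constricted glottis] with the trigger's values, since each sits inside the Laryngeal constituent.
But [distributed] is a dependent of Node γ, outside Laryngeal; it is therefore untouched by the spreading.

[distributed]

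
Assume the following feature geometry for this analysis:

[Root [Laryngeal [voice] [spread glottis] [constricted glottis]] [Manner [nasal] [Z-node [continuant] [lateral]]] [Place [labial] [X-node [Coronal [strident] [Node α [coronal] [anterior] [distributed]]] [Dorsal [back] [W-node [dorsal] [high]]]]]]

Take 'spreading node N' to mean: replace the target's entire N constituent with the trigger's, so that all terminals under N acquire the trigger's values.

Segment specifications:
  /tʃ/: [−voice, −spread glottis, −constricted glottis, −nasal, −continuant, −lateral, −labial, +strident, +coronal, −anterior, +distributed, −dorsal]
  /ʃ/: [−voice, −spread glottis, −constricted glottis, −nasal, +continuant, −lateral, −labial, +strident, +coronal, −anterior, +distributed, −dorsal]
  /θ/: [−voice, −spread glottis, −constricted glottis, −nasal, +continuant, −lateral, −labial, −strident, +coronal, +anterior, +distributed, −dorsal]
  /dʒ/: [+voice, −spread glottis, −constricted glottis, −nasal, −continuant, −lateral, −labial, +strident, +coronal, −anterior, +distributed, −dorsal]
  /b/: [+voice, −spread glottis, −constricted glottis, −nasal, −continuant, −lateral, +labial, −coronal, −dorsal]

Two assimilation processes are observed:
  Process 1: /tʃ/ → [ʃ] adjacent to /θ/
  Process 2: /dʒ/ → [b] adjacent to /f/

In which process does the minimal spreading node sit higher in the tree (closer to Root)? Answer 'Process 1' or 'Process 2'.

Process 2

Process 1 alters [continuant]; the lowest dominating node is [continuant] (depth 3 from Root).
Process 2 alters [labial], [coronal], [anterior], [distributed], [strident]; the lowest common ancestor is Place (depth 1 from Root).
Depth 1 < depth 3; Process 2 involves the structurally higher constituent Place.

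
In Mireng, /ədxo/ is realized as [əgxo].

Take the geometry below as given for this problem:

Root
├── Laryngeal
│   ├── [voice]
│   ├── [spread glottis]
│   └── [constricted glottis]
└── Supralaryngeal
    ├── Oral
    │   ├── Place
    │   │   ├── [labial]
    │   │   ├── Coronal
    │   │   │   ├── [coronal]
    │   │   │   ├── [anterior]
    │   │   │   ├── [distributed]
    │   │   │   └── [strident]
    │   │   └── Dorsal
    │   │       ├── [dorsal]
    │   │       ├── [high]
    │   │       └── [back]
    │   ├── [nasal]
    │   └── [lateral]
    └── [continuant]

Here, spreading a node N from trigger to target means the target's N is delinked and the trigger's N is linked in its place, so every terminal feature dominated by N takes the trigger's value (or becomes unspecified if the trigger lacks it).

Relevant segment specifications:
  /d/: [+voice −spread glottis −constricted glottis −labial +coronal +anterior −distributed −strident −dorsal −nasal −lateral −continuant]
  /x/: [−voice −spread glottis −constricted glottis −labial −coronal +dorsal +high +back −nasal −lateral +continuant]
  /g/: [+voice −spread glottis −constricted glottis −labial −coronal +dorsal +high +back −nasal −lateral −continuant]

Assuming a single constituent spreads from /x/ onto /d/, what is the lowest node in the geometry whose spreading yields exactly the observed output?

The alternation /d/ → [g] changes [coronal], [anterior], [distributed], [strident], [dorsal], [high], [back] and nothing else.
The smallest constituent containing every changed terminal is Place — each of its daughters lacks at least one of the affected features.
Delinking /d/'s Place and associating /x/'s Place gives precisely the feature bundle of [g].
[voice], [continuant] stay as in /d/ although /x/ differs there, so no node dominating them spread; among the remaining candidates Place is the lowest that derives the output.

Place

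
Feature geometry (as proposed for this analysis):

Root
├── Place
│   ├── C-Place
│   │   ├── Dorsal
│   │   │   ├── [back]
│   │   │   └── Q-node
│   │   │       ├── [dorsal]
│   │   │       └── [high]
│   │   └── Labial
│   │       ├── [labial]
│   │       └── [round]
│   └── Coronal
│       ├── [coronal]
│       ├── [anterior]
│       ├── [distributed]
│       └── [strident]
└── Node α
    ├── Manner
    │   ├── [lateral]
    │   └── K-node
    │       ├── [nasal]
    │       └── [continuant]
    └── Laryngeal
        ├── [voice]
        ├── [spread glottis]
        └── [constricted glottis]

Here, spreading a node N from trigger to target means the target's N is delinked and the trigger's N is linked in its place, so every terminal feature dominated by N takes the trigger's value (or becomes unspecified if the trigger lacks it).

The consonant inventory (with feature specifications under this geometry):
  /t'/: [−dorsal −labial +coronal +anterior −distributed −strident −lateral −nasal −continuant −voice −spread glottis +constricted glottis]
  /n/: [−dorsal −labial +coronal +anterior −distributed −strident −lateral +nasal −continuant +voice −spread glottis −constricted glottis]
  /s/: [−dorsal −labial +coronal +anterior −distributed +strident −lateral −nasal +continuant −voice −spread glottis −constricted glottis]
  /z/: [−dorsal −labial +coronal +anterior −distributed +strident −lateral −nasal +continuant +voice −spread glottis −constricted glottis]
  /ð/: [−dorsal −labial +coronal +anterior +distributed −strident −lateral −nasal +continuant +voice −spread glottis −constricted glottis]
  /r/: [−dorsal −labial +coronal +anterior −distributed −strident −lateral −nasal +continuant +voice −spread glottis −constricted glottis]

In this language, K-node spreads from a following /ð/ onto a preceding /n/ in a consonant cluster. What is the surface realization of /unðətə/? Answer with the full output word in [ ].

[urðətə]

Terminals under K-node in this geometry: [nasal], [continuant].
After delinking /n/'s K-node and linking /ð/'s, the affected terminals become [−nasal], [+continuant]; [dorsal], [labial], [coronal], … (outside K-node) are retained from /n/.
The resulting bundle matches /r/ in the inventory; substituting it for /n/ gives [urðətə].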